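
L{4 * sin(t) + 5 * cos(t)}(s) 4/(s^2 + 1) + 5 * s/(s^2 + 1)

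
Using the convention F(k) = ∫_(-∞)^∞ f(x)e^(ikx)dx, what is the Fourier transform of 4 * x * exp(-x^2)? 2 * I * sqrt(pi) * k * exp(-k^2/4)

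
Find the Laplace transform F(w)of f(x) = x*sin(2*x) 4*w/(w^2+4)^2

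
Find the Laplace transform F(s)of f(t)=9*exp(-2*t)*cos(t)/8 9*(s+2)/(8*((s+2)^2+1))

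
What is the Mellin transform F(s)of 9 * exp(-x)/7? 9 * gamma(s)/7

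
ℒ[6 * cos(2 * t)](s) 6 * s/(s^2+4)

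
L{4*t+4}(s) 4/s^2+4/s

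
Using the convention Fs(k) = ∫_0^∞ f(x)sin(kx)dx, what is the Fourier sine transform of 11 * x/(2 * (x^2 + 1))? 11 * pi * exp(-k)/4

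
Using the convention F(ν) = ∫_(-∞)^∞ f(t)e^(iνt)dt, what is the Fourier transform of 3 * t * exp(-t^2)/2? 3 * I * sqrt(pi) * ν * exp(-ν^2/4)/4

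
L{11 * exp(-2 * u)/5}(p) 11/(5 * (p + 2))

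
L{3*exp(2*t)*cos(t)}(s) 3*(s - 2)/((s - 2)^2 + 1)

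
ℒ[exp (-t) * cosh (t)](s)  (s + 1)/ (s * (s + 2))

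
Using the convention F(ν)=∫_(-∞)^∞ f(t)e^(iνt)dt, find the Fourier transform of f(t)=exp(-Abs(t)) 2/(ν^2 + 1)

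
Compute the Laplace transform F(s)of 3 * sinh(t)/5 3/(5 * (s^2 - 1))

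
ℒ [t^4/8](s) 3/s^5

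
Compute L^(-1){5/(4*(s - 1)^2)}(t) 5*t*exp(t)/4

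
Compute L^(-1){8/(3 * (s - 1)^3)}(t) 4 * t^2 * exp(t)/3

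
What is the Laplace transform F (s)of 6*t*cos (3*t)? 6*(s^2 - 9)/ (s^2 + 9)^2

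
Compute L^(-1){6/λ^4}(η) η^3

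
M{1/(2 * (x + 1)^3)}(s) pi * (s - 2) * (s - 1)/(4 * sin(pi * s))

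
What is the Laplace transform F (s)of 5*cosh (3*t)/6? 5*s/ (6*(s^2 - 9))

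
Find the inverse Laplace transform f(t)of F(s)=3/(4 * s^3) 3 * t^2/8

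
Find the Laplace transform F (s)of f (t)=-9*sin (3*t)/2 -27/ (2*s^2+18)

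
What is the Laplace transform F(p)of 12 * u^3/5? 72/(5 * p^4)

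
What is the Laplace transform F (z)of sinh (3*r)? 3/ (z^2 - 9)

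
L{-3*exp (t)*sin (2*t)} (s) -6/ ( (s - 1)^2 + 4)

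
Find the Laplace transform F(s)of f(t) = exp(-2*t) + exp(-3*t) 1/(s + 2) + 1/(s + 3)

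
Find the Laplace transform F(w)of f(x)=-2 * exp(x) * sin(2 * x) -4/((w - 1)^2 + 4)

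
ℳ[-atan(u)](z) pi * sec(pi * z/2)/(2 * z)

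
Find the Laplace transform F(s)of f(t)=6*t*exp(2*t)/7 6/(7*(s - 2)^2)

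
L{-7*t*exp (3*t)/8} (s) -7/ (8*(s - 3)^2)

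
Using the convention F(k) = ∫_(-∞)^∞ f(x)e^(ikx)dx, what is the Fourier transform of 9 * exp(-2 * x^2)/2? 9 * sqrt(2) * sqrt(pi) * exp(-k^2/8)/4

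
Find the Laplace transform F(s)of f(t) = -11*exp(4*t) -11/(s - 4)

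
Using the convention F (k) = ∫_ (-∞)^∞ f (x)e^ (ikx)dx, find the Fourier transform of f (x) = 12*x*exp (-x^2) 6*I*sqrt (pi)*k*exp (-k^2/4)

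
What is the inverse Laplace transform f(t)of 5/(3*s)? 5/3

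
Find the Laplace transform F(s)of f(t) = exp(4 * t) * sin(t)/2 1/(2 * ((s - 4)^2 + 1))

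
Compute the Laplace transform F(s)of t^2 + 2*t 2/s^3 + 2/s^2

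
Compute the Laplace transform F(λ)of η λ^(-2)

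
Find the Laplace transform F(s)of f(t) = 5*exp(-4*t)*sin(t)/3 5/(3*((s + 4)^2 + 1))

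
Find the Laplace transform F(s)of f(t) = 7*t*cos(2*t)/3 7*(s^2 - 4)/(3*(s^2 + 4)^2)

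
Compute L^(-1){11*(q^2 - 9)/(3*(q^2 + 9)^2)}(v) 11*v*cos(3*v)/3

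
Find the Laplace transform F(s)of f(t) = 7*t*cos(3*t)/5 7*(s^2 - 9)/(5*(s^2 + 9)^2)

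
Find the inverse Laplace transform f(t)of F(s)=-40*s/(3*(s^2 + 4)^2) -10*t*sin(2*t)/3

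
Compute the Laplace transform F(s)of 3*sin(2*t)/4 3/(2*(s^2+4))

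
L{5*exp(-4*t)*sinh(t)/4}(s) 5/(4*((s + 4)^2-1))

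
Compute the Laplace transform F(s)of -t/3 -1/(3*s^2)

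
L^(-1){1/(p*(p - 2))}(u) exp(u)*sinh(u)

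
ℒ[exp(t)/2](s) 1/(2*(s - 1))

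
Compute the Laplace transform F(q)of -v -1/q^2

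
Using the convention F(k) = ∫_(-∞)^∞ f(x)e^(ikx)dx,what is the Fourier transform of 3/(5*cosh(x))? 3*pi/(5*cosh(pi*k/2))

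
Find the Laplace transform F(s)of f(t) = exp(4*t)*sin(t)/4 1/(4*((s - 4)^2 + 1))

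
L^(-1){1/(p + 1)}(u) exp(-u)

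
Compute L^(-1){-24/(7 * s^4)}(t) -4 * t^3/7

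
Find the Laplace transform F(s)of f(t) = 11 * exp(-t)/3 11/(3 * (s+1))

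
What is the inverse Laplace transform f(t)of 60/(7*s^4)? 10*t^3/7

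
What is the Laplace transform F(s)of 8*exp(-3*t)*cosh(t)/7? 8*(s + 3)/(7*((s + 3)^2 - 1))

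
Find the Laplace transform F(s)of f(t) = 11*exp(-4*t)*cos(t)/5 11*(s + 4)/(5*((s + 4)^2 + 1))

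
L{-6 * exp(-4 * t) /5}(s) -6/(5 * s + 20) 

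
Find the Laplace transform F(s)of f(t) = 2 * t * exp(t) 2/(s - 1)^2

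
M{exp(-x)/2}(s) gamma(s)/2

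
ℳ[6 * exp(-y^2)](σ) 3 * gamma(σ/2)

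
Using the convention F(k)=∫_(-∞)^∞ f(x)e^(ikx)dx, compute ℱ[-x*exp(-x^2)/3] -I*sqrt(pi)*k*exp(-k^2/4)/6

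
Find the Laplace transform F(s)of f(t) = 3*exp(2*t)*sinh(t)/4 3/(4*((s - 2)^2 - 1))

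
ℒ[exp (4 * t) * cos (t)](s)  (s - 4)/ ( (s - 4)^2 + 1)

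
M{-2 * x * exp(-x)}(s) -2 * gamma(s + 1)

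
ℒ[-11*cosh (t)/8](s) -11*s/ (8*s^2 - 8)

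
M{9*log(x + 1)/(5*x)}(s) -9*pi*csc(pi*s)/(5*s - 5)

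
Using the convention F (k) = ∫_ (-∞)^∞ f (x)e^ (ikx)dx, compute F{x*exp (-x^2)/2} I*sqrt (pi)*k*exp (-k^2/4)/4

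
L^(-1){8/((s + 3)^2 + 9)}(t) 8 * exp(-3 * t) * sin(3 * t)/3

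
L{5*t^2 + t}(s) 10/s^3 + s^(-2)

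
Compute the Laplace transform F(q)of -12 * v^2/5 -24/(5 * q^3)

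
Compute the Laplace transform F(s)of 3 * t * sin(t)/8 3 * s/(4 * (s^2 + 1)^2)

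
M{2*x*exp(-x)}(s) 2*gamma(s + 1)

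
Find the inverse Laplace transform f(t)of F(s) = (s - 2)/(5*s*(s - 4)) exp(2*t)*cosh(2*t)/5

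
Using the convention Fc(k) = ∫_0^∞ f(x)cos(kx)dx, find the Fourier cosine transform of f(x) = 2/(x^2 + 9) pi * exp(-3 * k)/3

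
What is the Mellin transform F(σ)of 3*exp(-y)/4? 3*gamma(σ)/4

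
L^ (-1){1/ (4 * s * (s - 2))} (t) exp (t) * sinh (t)/4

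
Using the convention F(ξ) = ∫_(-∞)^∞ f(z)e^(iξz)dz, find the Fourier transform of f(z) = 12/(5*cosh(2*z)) 6*pi/(5*cosh(pi*ξ/4))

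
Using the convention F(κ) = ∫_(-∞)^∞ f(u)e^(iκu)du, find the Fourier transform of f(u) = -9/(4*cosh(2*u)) -9*pi/(8*cosh(pi*κ/4))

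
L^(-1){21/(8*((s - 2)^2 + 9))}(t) 7*exp(2*t)*sin(3*t)/8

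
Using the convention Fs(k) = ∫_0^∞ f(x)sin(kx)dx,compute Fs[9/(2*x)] 9*pi/4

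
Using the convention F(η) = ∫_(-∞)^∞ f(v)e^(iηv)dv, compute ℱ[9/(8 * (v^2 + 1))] 9 * pi * exp(-Abs(η))/8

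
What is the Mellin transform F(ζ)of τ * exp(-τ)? gamma(ζ + 1)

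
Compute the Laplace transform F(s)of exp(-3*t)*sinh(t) 1/((s + 3)^2-1)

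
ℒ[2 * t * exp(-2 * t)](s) 2/(s + 2)^2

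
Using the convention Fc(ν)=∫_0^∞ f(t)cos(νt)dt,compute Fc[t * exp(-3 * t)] (9 - ν^2)/(ν^2 + 9)^2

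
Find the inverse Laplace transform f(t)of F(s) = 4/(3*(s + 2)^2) 4*t*exp(-2*t)/3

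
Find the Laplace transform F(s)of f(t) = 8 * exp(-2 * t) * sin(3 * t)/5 24/(5 * ((s + 2)^2 + 9))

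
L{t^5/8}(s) 15/s^6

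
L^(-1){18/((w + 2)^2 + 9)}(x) 6 * exp(-2 * x) * sin(3 * x)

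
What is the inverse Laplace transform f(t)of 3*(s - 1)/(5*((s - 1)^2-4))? 3*exp(t)*cosh(2*t)/5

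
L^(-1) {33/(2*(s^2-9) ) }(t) 11*sinh(3*t) /2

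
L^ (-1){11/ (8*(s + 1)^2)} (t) 11*t*exp (-t)/8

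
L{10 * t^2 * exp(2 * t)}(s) 20/(s - 2)^3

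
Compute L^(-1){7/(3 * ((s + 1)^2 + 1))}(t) 7 * exp(-t) * sin(t)/3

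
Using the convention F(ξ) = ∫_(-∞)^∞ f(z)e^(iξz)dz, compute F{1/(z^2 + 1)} pi * exp(-Abs(ξ))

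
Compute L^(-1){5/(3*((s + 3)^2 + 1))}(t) 5*exp(-3*t)*sin(t)/3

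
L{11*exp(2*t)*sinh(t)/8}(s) 11/(8*((s - 2)^2 - 1))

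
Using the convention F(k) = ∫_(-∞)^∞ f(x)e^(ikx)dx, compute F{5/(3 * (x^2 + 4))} 5 * pi * exp(-2 * Abs(k))/6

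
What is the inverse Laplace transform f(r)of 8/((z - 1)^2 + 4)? 4*exp(r)*sin(2*r)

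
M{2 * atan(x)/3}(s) -pi * sec(pi * s/2)/(3 * s)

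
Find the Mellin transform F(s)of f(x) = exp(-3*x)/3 gamma(s)/(3*3^s)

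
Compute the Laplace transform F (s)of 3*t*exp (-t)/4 3/ (4*(s + 1)^2)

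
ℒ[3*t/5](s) 3/(5*s^2)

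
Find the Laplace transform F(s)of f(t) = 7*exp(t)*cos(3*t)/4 7*(s - 1)/(4*((s - 1)^2+9))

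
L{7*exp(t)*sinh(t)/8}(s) 7/(8*s*(s - 2))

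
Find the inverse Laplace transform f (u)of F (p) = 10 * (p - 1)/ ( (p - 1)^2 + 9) 10 * exp (u) * cos (3 * u)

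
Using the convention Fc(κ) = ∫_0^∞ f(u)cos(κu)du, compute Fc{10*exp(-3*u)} 30/(κ^2 + 9)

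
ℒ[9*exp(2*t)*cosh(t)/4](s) 9*(s - 2)/(4*((s - 2)^2 - 1))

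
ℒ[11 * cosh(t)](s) 11 * s/(s^2 - 1) 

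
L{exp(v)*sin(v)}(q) 1/((q - 1)^2 + 1)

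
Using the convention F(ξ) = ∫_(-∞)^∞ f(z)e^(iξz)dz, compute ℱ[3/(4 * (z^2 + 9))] pi * exp(-3 * Abs(ξ))/4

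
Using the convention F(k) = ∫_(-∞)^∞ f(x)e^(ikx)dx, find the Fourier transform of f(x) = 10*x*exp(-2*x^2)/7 5*sqrt(2)*I*sqrt(pi)*k*exp(-k^2/8)/28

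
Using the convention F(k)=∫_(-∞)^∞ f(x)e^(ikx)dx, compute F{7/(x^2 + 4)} 7*pi*exp(-2*Abs(k))/2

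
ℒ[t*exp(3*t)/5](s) 1/(5*(s - 3)^2)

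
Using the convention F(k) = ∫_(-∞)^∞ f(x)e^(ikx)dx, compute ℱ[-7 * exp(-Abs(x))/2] -7/(k^2 + 1)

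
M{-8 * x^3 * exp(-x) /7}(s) -8 * gamma(s + 3) /7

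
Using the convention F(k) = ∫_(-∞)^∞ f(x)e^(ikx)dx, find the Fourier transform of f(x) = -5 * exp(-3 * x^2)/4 -5 * sqrt(3) * sqrt(pi) * exp(-k^2/12)/12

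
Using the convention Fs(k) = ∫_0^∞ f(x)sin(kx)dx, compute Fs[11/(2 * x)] 11 * pi/4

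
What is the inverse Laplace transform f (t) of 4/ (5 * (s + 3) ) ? 4 * exp (-3 * t) /5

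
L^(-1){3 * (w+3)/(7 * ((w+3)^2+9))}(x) 3 * exp(-3 * x) * cos(3 * x)/7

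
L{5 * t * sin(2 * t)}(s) 20 * s/(s^2+4)^2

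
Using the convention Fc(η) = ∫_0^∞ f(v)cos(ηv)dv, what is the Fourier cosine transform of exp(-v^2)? sqrt(pi) * exp(-η^2/4)/2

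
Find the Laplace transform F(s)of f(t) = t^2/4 1/(2*s^3)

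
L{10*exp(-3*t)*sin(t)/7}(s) 10/(7*((s + 3)^2 + 1))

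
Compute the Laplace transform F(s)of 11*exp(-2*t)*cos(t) 11*(s + 2)/((s + 2)^2 + 1)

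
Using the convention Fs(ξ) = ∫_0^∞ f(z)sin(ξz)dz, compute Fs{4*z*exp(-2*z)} 16*ξ/(ξ^2 + 4)^2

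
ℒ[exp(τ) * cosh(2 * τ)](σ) (σ - 1) /((σ - 1) ^2 - 4) 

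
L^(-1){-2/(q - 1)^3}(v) -v^2*exp(v)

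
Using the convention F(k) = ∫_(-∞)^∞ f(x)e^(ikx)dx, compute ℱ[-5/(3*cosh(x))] -5*pi/(3*cosh(pi*k/2))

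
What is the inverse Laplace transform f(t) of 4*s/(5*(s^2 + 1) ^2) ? 2*t*sin(t) /5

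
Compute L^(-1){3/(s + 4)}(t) 3 * exp(-4 * t)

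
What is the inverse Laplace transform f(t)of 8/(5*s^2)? 8*t/5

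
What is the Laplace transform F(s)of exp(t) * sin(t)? 1/((s - 1)^2 + 1)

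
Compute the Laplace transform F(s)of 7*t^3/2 21/s^4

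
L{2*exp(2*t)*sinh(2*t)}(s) 4/(s*(s - 4))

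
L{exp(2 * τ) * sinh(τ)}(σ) 1/((σ - 2)^2-1)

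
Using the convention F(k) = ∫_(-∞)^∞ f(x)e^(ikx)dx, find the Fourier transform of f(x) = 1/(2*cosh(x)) pi/(2*cosh(pi*k/2))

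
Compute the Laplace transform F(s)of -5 -5/s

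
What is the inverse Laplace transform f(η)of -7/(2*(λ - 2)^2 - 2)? -7*exp(2*η)*sinh(η)/2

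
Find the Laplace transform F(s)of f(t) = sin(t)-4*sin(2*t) 1/(s^2 + 1)-8/(s^2 + 4)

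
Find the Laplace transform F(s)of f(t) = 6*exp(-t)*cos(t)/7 6*(s + 1)/(7*((s + 1)^2 + 1))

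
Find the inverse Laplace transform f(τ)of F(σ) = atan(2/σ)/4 sin(2 * τ)/(4 * τ)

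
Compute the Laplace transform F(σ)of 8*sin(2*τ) 16/(σ^2 + 4)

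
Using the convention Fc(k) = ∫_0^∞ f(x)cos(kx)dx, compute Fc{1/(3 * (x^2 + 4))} pi * exp(-2 * k)/12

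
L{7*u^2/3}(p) 14/(3*p^3)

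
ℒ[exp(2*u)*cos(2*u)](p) (p - 2)/((p - 2)^2 + 4)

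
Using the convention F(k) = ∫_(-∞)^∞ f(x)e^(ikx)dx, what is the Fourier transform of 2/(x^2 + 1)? 2 * pi * exp(-Abs(k))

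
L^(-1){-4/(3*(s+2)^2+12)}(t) -2*exp(-2*t)*sin(2*t)/3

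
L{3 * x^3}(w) 18/w^4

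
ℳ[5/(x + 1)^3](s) 5 * pi * (s - 2) * (s - 1)/(2 * sin(pi * s))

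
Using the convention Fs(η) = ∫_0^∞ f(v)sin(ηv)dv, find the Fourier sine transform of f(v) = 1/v pi/2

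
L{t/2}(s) 1/(2 * s^2)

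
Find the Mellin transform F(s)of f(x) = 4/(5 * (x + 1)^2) -4 * pi * (s - 1)/(5 * sin(pi * s))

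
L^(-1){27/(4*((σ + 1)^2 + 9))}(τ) 9*exp(-τ)*sin(3*τ)/4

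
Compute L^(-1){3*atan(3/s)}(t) 3*sin(3*t)/t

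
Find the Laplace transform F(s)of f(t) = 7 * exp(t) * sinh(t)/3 7/(3 * s * (s - 2))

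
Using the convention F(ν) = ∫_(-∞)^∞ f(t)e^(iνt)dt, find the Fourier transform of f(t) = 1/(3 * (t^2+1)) pi * exp(-Abs(ν))/3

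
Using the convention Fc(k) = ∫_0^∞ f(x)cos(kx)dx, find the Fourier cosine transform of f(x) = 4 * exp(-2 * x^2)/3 sqrt(2) * sqrt(pi) * exp(-k^2/8)/3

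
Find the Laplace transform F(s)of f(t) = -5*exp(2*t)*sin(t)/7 -5/(7*(s - 2)^2 + 7)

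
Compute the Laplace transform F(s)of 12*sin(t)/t 12*atan(1/s)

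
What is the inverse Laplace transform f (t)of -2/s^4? -t^3/3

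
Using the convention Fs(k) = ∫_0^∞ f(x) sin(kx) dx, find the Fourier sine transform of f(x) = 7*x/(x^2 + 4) 7*pi*exp(-2*k) /2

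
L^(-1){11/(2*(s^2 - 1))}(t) 11*sinh(t)/2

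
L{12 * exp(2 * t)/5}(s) 12/(5 * (s - 2))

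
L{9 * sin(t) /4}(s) 9/(4 * (s^2 + 1) ) 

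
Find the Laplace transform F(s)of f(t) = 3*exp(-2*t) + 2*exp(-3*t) 3/(s + 2) + 2/(s + 3)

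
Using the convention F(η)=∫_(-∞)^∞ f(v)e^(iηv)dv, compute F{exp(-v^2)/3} sqrt(pi)*exp(-η^2/4)/3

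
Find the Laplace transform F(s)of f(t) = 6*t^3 36/s^4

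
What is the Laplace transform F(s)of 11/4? 11/(4 * s)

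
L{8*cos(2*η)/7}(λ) 8*λ/(7*(λ^2 + 4))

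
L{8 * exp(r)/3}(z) 8/(3 * (z - 1))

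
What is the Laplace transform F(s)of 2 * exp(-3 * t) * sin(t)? 2/((s + 3)^2 + 1)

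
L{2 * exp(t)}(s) 2/(s - 1)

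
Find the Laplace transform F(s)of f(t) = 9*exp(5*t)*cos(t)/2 9*(s - 5)/(2*((s - 5)^2 + 1))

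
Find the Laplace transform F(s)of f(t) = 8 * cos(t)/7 8 * s/(7 * (s^2 + 1))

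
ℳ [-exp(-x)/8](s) -gamma(s)/8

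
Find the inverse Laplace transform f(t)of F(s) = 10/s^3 5*t^2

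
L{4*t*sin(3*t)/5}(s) 24*s/(5*(s^2 + 9)^2)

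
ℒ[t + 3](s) 3/s + s^(-2)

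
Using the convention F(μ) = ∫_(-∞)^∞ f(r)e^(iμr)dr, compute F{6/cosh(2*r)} 3*pi/cosh(pi*μ/4)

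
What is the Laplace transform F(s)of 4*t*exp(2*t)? 4/(s - 2)^2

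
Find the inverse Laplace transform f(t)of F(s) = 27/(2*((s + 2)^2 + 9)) 9*exp(-2*t)*sin(3*t)/2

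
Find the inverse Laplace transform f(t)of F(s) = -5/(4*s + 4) -5*exp(-t)/4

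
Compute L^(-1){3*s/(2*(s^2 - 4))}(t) 3*cosh(2*t)/2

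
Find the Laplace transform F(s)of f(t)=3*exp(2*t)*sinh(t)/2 3/(2*((s - 2)^2 - 1))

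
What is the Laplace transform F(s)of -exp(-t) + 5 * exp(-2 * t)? 5/(s + 2) - 1/(s + 1)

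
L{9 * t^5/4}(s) 270/s^6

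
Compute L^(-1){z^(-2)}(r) r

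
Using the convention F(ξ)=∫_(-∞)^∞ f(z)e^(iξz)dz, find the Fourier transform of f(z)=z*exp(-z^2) I*sqrt(pi)*ξ*exp(-ξ^2/4)/2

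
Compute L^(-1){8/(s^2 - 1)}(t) 8*sinh(t)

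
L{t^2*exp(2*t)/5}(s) 2/(5*(s - 2)^3)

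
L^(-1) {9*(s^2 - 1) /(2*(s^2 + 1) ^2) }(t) 9*t*cos(t) /2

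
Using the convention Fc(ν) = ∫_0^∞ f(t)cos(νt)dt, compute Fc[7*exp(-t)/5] 7/(5*(ν^2+1))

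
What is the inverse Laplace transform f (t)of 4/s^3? 2*t^2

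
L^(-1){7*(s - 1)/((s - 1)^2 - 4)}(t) 7*exp(t)*cosh(2*t)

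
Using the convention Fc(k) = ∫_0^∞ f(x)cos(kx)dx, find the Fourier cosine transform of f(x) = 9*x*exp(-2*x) 9*(4 - k^2)/(k^2 + 4)^2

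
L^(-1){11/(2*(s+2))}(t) 11*exp(-2*t)/2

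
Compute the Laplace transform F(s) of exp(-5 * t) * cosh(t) (s + 5) /((s + 5) ^2 - 1) 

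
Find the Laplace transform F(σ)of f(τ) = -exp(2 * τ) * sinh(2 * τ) -2/(σ * (σ - 4))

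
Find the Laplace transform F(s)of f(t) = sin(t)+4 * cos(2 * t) 1/(s^2+1)+4 * s/(s^2+4)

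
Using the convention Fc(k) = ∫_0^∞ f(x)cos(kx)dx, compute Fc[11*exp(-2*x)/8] 11/(4*(k^2+4))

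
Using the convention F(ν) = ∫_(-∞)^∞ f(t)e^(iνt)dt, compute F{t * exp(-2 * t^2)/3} sqrt(2) * I * sqrt(pi) * ν * exp(-ν^2/8)/24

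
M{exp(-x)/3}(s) gamma(s)/3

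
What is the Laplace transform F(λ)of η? λ^(-2)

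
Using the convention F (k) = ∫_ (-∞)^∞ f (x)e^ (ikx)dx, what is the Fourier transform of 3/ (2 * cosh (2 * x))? 3 * pi/ (4 * cosh (pi * k/4))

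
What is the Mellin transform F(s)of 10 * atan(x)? -5 * pi * sec(pi * s/2)/s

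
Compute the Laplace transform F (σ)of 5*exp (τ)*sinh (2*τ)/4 5/ (2*( (σ - 1)^2 - 4))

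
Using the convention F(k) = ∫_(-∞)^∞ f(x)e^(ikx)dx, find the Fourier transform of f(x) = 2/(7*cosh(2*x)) pi/(7*cosh(pi*k/4))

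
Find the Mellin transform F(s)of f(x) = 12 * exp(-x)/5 12 * gamma(s)/5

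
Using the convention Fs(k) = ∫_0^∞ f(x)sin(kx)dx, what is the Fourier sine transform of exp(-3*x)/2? k/(2*(k^2+9))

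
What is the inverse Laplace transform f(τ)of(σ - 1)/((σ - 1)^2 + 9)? exp(τ)*cos(3*τ)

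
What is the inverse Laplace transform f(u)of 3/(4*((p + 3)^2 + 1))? 3*exp(-3*u)*sin(u)/4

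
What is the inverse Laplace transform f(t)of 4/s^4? 2*t^3/3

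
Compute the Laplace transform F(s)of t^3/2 3/s^4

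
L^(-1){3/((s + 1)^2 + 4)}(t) 3*exp(-t)*sin(2*t)/2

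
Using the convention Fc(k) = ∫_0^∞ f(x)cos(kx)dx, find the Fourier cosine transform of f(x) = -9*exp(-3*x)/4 -27/(4*k^2 + 36)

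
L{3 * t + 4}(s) 3/s^2 + 4/s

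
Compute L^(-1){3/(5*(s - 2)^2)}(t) 3*t*exp(2*t)/5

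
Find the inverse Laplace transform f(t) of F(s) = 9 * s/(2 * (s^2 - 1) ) 9 * cosh(t) /2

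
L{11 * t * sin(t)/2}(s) 11 * s/(s^2 + 1)^2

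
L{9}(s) 9/s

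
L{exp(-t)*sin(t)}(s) 1/((s + 1)^2 + 1)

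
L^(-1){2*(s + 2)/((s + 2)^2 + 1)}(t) 2*exp(-2*t)*cos(t)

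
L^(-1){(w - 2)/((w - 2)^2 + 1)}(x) exp(2 * x) * cos(x)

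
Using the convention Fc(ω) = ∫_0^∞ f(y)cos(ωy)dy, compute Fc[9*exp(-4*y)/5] 36/(5*(ω^2 + 16))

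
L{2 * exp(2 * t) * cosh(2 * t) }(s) 2 * (s - 2) /(s * (s - 4) ) 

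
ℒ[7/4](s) 7/(4*s)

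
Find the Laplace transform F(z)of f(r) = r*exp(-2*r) (z + 2)^(-2)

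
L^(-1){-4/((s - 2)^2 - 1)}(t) -4*exp(2*t)*sinh(t)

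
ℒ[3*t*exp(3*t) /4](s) 3/(4*(s - 3) ^2) 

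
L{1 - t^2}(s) 1/s - 2/s^3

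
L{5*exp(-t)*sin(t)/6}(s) 5/(6*((s + 1)^2 + 1))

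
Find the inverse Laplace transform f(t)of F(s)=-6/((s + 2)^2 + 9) -2*exp(-2*t)*sin(3*t)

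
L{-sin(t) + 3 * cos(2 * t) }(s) 3 * s/(s^2 + 4) - 1/(s^2 + 1) 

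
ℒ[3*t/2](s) 3/(2*s^2)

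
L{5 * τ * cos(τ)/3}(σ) 5 * (σ^2 - 1)/(3 * (σ^2 + 1)^2)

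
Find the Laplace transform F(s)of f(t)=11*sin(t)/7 11/(7*(s^2 + 1))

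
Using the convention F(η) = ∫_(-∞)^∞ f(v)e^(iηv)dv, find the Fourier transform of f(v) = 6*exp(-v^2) 6*sqrt(pi)*exp(-η^2/4)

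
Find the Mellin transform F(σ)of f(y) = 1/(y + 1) pi * csc(pi * σ)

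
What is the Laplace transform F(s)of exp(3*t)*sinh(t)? 1/((s - 3)^2 - 1)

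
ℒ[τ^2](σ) 2/σ^3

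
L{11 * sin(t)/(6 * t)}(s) 11 * atan(1/s)/6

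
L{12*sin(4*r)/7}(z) 48/(7*(z^2 + 16))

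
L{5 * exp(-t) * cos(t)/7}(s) 5 * (s + 1)/(7 * ((s + 1)^2 + 1))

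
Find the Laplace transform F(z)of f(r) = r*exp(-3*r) (z+3)^(-2)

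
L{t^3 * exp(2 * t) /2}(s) 3/(s - 2) ^4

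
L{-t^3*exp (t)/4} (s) -3/ (2*(s - 1)^4)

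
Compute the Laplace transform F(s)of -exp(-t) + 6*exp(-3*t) 6/(s + 3)-1/(s + 1)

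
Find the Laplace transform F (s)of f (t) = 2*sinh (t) 2/ (s^2 - 1)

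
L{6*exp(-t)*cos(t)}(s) 6*(s + 1)/((s + 1)^2 + 1)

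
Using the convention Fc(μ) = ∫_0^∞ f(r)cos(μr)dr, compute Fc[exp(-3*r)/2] 3/(2*(μ^2 + 9))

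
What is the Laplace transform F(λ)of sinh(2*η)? 2/(λ^2 - 4)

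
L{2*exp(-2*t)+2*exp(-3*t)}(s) 2/(s+2)+2/(s+3)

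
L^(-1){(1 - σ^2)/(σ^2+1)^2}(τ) -τ*cos(τ)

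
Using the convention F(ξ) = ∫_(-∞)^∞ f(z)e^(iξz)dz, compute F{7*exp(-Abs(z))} 14/(ξ^2 + 1)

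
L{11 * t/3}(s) 11/(3 * s^2)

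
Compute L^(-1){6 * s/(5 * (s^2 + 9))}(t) 6 * cos(3 * t)/5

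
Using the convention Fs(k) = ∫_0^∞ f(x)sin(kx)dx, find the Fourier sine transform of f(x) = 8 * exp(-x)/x 8 * atan(k)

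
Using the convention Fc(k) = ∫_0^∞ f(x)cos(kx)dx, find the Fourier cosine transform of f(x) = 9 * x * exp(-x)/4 9 * (1 - k^2)/(4 * (k^2 + 1)^2)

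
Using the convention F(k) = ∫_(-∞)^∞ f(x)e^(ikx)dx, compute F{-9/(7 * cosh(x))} -9 * pi/(7 * cosh(pi * k/2))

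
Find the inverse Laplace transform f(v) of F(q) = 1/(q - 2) exp(2 * v) 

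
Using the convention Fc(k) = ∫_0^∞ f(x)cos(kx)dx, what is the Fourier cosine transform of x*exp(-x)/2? (1 - k^2)/(2*(k^2 + 1)^2)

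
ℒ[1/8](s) 1/(8 * s)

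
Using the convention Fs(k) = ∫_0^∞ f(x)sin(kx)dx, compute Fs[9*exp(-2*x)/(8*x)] 9*atan(k/2)/8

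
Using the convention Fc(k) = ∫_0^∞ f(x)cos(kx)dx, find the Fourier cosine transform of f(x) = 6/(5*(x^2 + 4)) 3*pi*exp(-2*k)/10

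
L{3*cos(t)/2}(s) 3*s/(2*(s^2 + 1))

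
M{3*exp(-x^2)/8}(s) 3*gamma(s/2)/16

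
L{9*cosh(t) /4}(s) 9*s/(4*(s^2 - 1) ) 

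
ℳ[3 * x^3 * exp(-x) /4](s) 3 * gamma(s + 3) /4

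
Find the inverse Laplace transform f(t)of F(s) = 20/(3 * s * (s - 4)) 10 * exp(2 * t) * sinh(2 * t)/3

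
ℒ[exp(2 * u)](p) 1/(p - 2)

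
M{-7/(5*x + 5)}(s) -7*pi*csc(pi*s)/5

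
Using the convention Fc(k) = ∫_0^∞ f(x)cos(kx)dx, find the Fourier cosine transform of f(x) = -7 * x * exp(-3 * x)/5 7 * (k^2 - 9)/(5 * (k^2 + 9)^2)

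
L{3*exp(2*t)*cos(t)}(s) 3*(s - 2)/((s - 2)^2 + 1)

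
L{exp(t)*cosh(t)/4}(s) (s - 1)/(4*s*(s - 2))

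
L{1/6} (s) 1/ (6*s)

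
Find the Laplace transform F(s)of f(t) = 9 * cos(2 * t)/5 9 * s/(5 * (s^2 + 4))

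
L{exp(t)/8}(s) 1/(8 * (s - 1))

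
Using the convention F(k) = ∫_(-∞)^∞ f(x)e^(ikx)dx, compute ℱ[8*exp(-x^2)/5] 8*sqrt(pi)*exp(-k^2/4)/5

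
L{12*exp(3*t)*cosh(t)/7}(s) 12*(s - 3)/(7*((s - 3)^2 - 1))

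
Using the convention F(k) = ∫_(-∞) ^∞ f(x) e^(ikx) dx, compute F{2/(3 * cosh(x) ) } 2 * pi/(3 * cosh(pi * k/2) ) 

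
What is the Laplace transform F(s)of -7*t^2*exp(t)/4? -7/(2*(s - 1)^3)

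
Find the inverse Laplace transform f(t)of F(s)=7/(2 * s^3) 7 * t^2/4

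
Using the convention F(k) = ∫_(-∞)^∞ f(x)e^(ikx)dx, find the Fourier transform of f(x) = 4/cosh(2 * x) 2 * pi/cosh(pi * k/4)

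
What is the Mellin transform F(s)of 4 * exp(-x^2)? 2 * gamma(s/2)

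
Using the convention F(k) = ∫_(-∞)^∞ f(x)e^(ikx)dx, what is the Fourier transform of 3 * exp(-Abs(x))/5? 6/(5 * (k^2 + 1))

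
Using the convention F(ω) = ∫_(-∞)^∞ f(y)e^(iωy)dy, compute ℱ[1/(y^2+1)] pi*exp(-Abs(ω))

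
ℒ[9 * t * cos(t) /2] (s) 9 * (s^2 - 1) /(2 * (s^2 + 1) ^2) 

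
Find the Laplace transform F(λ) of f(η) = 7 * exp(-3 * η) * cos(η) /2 7 * (λ + 3) /(2 * ((λ + 3) ^2 + 1) ) 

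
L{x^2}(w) 2/w^3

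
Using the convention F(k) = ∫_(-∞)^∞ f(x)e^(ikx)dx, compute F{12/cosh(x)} 12 * pi/cosh(pi * k/2)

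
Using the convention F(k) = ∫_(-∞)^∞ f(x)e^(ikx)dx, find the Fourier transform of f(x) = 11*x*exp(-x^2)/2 11*I*sqrt(pi)*k*exp(-k^2/4)/4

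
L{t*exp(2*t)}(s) (s - 2)^(-2)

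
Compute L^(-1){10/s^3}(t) 5*t^2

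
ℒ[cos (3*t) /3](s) s/ (3*(s^2 + 9) ) 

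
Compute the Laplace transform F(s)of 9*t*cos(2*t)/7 9*(s^2-4)/(7*(s^2 + 4)^2)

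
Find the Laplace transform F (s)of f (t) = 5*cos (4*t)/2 5*s/ (2*(s^2+16))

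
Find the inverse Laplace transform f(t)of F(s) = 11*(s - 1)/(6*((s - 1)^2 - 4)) 11*exp(t)*cosh(2*t)/6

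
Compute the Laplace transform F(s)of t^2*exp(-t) 2/(s + 1)^3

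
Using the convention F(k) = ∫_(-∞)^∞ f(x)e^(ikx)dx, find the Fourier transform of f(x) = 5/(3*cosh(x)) 5*pi/(3*cosh(pi*k/2))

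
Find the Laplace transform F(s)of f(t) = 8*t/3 8/(3*s^2)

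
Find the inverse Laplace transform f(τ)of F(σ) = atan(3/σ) sin(3 * τ)/τ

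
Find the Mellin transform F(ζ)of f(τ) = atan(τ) -pi * sec(pi * ζ/2)/(2 * ζ)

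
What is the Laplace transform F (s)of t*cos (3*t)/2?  (s^2-9)/ (2*(s^2 + 9)^2)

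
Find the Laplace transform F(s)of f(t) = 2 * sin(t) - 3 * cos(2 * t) 2/(s^2 + 1) - 3 * s/(s^2 + 4)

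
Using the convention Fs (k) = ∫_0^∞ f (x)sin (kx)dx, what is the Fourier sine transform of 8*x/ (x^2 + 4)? 4*pi*exp (-2*k)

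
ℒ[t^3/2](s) 3/s^4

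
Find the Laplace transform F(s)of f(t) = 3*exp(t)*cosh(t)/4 3*(s - 1)/(4*s*(s - 2))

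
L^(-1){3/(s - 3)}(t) 3*exp(3*t)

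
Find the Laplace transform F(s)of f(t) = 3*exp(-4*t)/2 3/(2*(s + 4))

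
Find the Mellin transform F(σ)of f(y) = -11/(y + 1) -11*pi*csc(pi*σ)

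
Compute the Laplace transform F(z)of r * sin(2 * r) 4 * z/(z^2 + 4)^2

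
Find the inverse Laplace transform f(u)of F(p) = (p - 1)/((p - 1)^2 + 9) exp(u)*cos(3*u)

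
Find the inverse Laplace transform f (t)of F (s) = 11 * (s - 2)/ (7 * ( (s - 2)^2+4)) 11 * exp (2 * t) * cos (2 * t)/7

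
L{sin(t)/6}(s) 1/(6 * (s^2+1))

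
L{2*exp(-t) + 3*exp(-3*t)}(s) 2/(s + 1) + 3/(s + 3)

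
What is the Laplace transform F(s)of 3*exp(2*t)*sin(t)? 3/((s - 2)^2 + 1)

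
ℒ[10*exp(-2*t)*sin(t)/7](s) 10/(7*((s + 2)^2 + 1))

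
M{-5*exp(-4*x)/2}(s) -5*gamma(s)/(2*2^(2*s))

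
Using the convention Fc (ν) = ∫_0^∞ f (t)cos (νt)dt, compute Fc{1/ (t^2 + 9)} pi * exp (-3 * ν)/6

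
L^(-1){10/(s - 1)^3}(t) 5*t^2*exp(t)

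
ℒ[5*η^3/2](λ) 15/λ^4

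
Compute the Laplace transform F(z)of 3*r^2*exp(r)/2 3/(z - 1)^3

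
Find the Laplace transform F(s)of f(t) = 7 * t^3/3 14/s^4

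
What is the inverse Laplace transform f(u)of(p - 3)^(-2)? u*exp(3*u)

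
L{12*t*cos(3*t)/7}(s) 12*(s^2 - 9)/(7*(s^2 + 9)^2)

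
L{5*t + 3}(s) 5/s^2 + 3/s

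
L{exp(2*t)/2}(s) 1/(2*(s - 2))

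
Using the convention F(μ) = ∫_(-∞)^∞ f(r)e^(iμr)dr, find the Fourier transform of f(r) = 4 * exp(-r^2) 4 * sqrt(pi) * exp(-μ^2/4)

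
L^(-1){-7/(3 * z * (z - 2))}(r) -7 * exp(r) * sinh(r)/3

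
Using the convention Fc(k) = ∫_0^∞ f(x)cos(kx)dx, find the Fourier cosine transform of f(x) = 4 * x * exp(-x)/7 4 * (1 - k^2)/(7 * (k^2 + 1)^2)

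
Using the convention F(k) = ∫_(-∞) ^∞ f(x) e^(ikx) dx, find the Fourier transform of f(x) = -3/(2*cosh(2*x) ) -3*pi/(4*cosh(pi*k/4) ) 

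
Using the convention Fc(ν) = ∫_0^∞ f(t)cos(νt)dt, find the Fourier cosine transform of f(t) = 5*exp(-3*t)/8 15/(8*(ν^2+9))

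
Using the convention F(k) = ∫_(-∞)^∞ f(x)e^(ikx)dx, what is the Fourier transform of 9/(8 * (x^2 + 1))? 9 * pi * exp(-Abs(k))/8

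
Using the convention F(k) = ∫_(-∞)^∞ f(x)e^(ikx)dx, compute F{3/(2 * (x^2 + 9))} pi * exp(-3 * Abs(k))/2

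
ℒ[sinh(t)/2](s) 1/(2 * (s^2-1))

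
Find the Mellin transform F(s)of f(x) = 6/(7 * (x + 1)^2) -6 * pi * (s - 1)/(7 * sin(pi * s))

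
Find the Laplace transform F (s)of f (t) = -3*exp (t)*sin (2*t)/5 -6/ (5*(s - 1)^2 + 20)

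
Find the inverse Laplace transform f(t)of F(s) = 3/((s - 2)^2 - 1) 3*exp(2*t)*sinh(t)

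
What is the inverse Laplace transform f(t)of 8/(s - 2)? 8*exp(2*t)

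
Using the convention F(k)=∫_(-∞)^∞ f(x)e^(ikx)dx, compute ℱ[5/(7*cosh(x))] 5*pi/(7*cosh(pi*k/2))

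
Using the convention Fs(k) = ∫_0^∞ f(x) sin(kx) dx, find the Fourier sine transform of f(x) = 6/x 3*pi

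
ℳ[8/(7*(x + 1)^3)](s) 4*pi*(s - 2)*(s - 1)/(7*sin(pi*s))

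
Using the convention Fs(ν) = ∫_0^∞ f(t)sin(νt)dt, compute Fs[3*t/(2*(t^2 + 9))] 3*pi*exp(-3*ν)/4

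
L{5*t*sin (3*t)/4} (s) 15*s/ (2*(s^2 + 9)^2)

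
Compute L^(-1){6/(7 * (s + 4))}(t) 6 * exp(-4 * t)/7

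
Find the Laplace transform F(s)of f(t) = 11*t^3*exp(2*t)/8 33/(4*(s - 2)^4)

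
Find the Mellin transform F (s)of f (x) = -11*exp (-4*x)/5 -11*gamma (s)/ (5*4^s)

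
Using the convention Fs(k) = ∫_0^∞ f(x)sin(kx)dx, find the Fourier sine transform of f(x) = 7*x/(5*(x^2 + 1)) 7*pi*exp(-k)/10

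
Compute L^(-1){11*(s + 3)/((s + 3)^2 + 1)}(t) 11*exp(-3*t)*cos(t)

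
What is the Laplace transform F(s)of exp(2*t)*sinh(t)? 1/((s - 2)^2 - 1)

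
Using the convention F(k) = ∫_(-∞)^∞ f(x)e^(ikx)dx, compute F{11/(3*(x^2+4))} 11*pi*exp(-2*Abs(k))/6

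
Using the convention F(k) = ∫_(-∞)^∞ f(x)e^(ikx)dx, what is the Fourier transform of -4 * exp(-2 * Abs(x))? -16/(k^2 + 4)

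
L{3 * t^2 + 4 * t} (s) 4/s^2 + 6/s^3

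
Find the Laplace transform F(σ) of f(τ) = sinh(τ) 1/(σ^2 - 1) 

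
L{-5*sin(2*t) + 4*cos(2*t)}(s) 4*s/(s^2 + 4) - 10/(s^2 + 4)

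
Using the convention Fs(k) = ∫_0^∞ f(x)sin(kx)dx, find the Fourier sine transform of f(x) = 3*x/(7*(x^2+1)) 3*pi*exp(-k)/14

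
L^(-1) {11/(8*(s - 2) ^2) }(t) 11*t*exp(2*t) /8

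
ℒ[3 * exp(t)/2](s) 3/(2 * (s - 1))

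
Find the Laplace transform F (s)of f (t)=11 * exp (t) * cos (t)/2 11 * (s - 1)/ (2 * ( (s - 1)^2 + 1))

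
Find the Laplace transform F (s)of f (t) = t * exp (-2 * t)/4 1/ (4 * (s+2)^2)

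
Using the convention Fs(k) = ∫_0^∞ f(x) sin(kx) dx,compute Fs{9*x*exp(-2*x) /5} 36*k/(5*(k^2 + 4) ^2) 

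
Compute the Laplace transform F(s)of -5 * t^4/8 -15/s^5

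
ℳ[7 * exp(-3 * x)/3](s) 7 * gamma(s)/(3 * 3^s)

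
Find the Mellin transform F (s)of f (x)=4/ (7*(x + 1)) 4*pi*csc (pi*s)/7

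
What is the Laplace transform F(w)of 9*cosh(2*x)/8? 9*w/(8*(w^2 - 4))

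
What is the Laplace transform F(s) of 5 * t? 5/s^2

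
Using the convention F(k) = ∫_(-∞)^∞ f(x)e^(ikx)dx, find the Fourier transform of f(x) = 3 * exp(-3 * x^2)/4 sqrt(3) * sqrt(pi) * exp(-k^2/12)/4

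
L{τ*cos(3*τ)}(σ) (σ^2-9)/(σ^2 + 9)^2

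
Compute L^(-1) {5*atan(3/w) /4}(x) 5*sin(3*x) /(4*x) 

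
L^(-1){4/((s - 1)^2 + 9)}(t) 4*exp(t)*sin(3*t)/3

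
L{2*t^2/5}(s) 4/(5*s^3)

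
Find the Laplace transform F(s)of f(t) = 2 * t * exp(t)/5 2/(5 * (s - 1)^2)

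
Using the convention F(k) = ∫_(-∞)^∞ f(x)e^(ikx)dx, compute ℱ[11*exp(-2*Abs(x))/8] 11/(2*(k^2 + 4))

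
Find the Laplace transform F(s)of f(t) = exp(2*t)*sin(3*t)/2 3/(2*((s - 2)^2 + 9))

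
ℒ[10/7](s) 10/(7*s)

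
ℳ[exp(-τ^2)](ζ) gamma(ζ/2) /2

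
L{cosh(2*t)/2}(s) s/(2*(s^2 - 4))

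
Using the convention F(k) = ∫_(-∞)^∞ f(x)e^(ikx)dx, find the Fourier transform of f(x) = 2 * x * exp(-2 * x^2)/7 sqrt(2) * I * sqrt(pi) * k * exp(-k^2/8)/28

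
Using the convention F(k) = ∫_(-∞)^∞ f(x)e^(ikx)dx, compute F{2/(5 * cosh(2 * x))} pi/(5 * cosh(pi * k/4))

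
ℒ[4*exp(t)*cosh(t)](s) 4*(s - 1)/(s*(s - 2))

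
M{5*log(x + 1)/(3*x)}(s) -5*pi*csc(pi*s)/(3*s - 3)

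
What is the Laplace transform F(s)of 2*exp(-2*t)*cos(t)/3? 2*(s + 2)/(3*((s + 2)^2 + 1))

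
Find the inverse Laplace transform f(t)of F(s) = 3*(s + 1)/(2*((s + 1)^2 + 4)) 3*exp(-t)*cos(2*t)/2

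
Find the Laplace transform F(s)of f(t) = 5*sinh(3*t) 15/(s^2 - 9)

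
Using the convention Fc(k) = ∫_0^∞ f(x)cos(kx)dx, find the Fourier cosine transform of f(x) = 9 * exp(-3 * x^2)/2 3 * sqrt(3) * sqrt(pi) * exp(-k^2/12)/4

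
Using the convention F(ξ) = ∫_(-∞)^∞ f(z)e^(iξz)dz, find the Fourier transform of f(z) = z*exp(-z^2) I*sqrt(pi)*ξ*exp(-ξ^2/4)/2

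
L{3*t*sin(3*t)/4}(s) 9*s/(2*(s^2 + 9)^2)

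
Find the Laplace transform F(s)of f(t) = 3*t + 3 3/s^2 + 3/s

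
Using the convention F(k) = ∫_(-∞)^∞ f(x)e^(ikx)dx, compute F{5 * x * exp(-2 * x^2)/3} 5 * sqrt(2) * I * sqrt(pi) * k * exp(-k^2/8)/24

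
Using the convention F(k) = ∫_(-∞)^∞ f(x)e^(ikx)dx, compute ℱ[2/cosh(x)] 2 * pi/cosh(pi * k/2)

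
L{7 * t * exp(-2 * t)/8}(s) 7/(8 * (s + 2)^2)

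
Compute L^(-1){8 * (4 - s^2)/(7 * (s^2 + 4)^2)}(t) -8 * t * cos(2 * t)/7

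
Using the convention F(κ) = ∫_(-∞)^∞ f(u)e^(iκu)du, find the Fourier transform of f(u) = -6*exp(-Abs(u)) -12/(κ^2 + 1)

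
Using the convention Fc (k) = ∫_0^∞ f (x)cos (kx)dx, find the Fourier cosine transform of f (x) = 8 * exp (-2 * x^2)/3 2 * sqrt (2) * sqrt (pi) * exp (-k^2/8)/3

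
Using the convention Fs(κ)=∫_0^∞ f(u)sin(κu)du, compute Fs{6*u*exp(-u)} 12*κ/(κ^2+1)^2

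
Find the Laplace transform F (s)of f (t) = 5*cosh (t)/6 5*s/ (6*(s^2-1))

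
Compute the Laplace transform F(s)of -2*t -2/s^2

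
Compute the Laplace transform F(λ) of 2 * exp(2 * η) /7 2/(7 * (λ - 2) ) 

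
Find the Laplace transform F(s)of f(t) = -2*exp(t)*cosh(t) 2*(1 - s)/(s*(s - 2))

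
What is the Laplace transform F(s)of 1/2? 1/(2 * s)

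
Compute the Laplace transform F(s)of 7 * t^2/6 7/(3 * s^3)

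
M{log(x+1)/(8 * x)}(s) -pi * csc(pi * s)/(8 * s - 8)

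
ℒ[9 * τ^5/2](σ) 540/σ^6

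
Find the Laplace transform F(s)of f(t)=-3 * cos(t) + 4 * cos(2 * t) 4 * s/(s^2 + 4) - 3 * s/(s^2 + 1)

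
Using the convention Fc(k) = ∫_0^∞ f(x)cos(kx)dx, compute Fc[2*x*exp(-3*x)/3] 2*(9 - k^2)/(3*(k^2 + 9)^2)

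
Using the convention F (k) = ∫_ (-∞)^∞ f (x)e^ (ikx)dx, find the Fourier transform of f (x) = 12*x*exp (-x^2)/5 6*I*sqrt (pi)*k*exp (-k^2/4)/5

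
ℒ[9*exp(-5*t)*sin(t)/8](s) 9/(8*((s + 5)^2 + 1))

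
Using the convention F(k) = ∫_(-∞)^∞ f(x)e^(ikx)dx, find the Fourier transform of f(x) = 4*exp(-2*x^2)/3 2*sqrt(2)*sqrt(pi)*exp(-k^2/8)/3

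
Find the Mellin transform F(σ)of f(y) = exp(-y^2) gamma(σ/2)/2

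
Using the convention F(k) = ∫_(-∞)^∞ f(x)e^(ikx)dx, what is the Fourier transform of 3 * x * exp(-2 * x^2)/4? 3 * sqrt(2) * I * sqrt(pi) * k * exp(-k^2/8)/32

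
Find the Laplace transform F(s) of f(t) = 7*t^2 14/s^3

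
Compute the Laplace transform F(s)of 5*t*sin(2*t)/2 10*s/(s^2+4)^2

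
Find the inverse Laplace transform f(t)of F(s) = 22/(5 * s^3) 11 * t^2/5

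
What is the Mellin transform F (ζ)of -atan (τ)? pi*sec (pi*ζ/2)/ (2*ζ)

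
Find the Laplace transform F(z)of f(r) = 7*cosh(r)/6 7*z/(6*(z^2 - 1))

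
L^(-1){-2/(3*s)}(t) -2/3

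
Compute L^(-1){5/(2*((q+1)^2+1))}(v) 5*exp(-v)*sin(v)/2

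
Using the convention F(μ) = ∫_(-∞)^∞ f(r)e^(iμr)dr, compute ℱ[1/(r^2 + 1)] pi * exp(-Abs(μ))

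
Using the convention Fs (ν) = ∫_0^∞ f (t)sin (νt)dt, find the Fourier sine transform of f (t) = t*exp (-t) 2*ν/ (ν^2 + 1)^2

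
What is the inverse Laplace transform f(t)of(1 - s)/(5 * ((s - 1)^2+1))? -exp(t) * cos(t)/5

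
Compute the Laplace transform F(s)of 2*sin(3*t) 6/(s^2 + 9)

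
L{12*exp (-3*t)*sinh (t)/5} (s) 12/ (5*( (s + 3)^2 - 1))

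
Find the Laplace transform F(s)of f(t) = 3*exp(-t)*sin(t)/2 3/(2*((s + 1)^2 + 1))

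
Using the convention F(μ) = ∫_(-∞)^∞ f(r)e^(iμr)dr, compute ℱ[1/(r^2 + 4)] pi*exp(-2*Abs(μ))/2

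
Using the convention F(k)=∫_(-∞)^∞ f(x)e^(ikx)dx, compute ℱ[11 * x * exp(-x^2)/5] 11 * I * sqrt(pi) * k * exp(-k^2/4)/10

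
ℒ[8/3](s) 8/(3*s)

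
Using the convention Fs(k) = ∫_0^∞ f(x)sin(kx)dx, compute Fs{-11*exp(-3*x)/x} -11*atan(k/3)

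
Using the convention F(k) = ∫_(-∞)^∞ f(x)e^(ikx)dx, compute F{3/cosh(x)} 3 * pi/cosh(pi * k/2)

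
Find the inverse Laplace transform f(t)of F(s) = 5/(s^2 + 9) 5*sin(3*t)/3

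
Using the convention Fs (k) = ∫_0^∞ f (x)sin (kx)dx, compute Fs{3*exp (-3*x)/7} 3*k/ (7*(k^2+9))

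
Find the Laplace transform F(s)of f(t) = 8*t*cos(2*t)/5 8*(s^2-4)/(5*(s^2 + 4)^2)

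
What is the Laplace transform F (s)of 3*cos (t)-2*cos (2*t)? 3*s/ (s^2+1)-2*s/ (s^2+4)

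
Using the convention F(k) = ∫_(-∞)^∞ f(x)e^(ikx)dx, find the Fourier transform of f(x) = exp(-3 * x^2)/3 sqrt(3) * sqrt(pi) * exp(-k^2/12)/9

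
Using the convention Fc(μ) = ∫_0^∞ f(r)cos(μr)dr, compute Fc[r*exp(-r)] (1 - μ^2)/(μ^2 + 1)^2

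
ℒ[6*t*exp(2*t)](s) 6/(s - 2)^2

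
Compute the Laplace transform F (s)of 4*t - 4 4/s^2 - 4/s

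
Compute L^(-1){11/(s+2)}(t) 11*exp(-2*t)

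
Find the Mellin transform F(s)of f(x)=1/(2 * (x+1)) pi * csc(pi * s)/2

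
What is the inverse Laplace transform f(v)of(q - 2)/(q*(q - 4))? exp(2*v)*cosh(2*v)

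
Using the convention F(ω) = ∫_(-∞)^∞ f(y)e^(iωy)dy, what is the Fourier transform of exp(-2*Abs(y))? 4/(ω^2 + 4)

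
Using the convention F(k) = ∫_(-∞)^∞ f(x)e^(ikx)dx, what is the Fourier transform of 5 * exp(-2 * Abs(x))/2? 10/(k^2 + 4)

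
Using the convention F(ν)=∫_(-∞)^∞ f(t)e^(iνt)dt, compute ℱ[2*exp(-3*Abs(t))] 12/(ν^2 + 9)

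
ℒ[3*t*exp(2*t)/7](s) 3/(7*(s - 2)^2)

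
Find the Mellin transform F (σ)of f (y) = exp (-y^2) gamma (σ/2)/2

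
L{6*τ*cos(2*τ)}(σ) 6*(σ^2 - 4)/(σ^2 + 4)^2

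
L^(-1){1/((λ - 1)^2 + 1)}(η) exp(η)*sin(η)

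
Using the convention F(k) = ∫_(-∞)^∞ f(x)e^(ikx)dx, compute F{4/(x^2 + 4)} 2 * pi * exp(-2 * Abs(k))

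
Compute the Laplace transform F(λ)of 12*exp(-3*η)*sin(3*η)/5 36/(5*((λ+3)^2+9))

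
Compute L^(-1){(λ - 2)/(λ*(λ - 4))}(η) exp(2*η)*cosh(2*η)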